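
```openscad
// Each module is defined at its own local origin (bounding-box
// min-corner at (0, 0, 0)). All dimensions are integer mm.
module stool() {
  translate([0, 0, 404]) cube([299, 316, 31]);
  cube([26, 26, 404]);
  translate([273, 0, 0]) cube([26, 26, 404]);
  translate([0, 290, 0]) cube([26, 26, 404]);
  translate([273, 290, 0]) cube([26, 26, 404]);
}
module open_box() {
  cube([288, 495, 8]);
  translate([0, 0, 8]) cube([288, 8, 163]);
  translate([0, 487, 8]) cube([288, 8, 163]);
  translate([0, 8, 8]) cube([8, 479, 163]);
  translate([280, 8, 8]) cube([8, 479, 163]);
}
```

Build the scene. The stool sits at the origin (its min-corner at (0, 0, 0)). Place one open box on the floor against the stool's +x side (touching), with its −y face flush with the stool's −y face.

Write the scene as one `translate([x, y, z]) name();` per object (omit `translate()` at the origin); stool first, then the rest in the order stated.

stool();
translate([299, 0, 0]) open_box();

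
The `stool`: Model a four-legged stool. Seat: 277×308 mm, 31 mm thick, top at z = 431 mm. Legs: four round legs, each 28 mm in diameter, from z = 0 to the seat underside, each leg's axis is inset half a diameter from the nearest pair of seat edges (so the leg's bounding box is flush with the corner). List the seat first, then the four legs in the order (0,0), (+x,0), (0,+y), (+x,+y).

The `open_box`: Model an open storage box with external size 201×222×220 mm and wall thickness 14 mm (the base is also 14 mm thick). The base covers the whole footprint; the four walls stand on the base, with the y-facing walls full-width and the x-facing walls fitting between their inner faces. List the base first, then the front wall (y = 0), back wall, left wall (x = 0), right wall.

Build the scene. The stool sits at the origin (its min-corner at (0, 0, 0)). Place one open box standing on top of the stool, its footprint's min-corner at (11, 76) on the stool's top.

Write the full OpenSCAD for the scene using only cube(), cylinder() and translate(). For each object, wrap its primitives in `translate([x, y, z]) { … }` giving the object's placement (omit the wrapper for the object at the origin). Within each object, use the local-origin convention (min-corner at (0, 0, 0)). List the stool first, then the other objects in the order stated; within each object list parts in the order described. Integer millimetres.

translate([0, 0, 400]) cube([277, 308, 31]);
translate([14, 14, 0]) cylinder(h = 400, r = 14);
translate([263, 14, 0]) cylinder(h = 400, r = 14);
translate([14, 294, 0]) cylinder(h = 400, r = 14);
translate([263, 294, 0]) cylinder(h = 400, r = 14);
translate([11, 76, 431]) {
  cube([201, 222, 14]);
  translate([0, 0, 14]) cube([201, 14, 206]);
  translate([0, 208, 14]) cube([201, 14, 206]);
  translate([0, 14, 14]) cube([14, 194, 206]);
  translate([187, 14, 14]) cube([14, 194, 206]);
}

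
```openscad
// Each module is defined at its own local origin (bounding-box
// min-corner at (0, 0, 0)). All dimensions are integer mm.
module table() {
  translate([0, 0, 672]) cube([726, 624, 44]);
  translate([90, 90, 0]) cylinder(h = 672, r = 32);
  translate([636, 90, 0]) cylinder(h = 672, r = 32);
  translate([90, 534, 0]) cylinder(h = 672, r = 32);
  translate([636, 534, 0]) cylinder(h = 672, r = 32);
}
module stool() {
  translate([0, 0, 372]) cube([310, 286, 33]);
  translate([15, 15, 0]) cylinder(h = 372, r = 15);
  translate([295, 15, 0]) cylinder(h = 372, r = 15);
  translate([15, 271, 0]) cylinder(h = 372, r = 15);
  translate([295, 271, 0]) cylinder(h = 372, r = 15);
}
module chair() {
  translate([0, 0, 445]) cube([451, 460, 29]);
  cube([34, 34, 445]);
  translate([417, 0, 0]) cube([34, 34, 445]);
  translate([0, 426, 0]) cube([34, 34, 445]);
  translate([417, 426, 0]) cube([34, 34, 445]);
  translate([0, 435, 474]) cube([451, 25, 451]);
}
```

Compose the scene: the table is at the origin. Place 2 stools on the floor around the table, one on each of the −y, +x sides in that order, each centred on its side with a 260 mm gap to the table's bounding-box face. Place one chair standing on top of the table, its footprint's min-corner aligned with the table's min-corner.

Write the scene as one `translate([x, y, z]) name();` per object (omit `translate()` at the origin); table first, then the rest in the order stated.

table();
translate([208, -546, 0]) stool();
translate([986, 169, 0]) stool();
translate([0, 0, 716]) chair();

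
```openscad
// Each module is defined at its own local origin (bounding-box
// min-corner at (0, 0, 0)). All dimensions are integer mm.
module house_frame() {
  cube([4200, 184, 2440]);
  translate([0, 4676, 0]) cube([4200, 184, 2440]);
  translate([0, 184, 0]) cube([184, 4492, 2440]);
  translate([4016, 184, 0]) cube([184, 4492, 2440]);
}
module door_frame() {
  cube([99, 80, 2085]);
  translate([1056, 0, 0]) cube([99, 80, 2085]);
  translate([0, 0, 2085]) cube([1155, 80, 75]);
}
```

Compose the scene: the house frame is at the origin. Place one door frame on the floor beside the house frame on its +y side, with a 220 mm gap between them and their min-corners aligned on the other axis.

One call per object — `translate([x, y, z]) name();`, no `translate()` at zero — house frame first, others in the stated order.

house_frame();
translate([0, 5080, 0]) door_frame();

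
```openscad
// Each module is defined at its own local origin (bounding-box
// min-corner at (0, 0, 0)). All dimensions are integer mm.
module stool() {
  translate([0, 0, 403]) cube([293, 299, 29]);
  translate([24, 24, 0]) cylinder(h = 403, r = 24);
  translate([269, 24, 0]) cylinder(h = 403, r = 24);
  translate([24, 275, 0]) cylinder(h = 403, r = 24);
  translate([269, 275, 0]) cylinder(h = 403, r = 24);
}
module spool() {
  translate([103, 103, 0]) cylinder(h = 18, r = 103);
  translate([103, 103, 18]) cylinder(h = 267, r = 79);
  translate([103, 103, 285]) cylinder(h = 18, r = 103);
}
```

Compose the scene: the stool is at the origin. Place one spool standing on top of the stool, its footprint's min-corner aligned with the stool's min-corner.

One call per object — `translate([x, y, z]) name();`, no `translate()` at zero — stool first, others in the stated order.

stool();
translate([0, 0, 432]) spool();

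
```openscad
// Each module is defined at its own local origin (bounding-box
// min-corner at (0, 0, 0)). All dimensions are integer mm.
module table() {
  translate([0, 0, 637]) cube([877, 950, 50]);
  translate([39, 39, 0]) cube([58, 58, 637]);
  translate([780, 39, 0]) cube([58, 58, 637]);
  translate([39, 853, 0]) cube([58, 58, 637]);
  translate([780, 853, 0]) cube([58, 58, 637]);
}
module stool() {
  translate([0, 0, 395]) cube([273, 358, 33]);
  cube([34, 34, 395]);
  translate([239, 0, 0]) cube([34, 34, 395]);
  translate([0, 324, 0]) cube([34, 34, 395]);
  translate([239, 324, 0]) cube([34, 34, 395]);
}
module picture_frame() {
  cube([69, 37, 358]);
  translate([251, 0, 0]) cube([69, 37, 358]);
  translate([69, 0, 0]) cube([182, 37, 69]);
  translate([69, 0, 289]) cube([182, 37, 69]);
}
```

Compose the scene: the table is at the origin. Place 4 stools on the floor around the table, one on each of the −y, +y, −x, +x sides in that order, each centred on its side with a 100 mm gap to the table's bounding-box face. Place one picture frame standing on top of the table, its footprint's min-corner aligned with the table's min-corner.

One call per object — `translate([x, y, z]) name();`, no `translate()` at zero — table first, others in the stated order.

table();
translate([302, -458, 0]) stool();
translate([302, 1050, 0]) stool();
translate([-373, 296, 0]) stool();
translate([977, 296, 0]) stool();
translate([0, 0, 687]) picture_frame();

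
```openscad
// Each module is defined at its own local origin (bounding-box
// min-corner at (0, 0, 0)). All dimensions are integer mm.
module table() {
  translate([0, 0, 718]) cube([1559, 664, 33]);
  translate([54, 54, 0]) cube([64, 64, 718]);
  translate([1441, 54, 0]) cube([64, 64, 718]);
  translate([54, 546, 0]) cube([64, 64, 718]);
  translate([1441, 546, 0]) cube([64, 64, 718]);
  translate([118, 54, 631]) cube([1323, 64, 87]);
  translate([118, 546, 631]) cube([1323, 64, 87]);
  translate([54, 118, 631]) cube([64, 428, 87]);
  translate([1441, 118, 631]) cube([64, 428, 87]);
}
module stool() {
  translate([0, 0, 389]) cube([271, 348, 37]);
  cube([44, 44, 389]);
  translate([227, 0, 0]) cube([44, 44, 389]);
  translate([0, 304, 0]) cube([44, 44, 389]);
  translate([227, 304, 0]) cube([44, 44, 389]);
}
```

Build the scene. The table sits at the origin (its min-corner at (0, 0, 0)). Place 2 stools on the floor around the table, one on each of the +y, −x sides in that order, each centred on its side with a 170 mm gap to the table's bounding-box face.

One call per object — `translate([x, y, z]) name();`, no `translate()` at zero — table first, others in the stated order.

table();
translate([644, 834, 0]) stool();
translate([-441, 158, 0]) stool();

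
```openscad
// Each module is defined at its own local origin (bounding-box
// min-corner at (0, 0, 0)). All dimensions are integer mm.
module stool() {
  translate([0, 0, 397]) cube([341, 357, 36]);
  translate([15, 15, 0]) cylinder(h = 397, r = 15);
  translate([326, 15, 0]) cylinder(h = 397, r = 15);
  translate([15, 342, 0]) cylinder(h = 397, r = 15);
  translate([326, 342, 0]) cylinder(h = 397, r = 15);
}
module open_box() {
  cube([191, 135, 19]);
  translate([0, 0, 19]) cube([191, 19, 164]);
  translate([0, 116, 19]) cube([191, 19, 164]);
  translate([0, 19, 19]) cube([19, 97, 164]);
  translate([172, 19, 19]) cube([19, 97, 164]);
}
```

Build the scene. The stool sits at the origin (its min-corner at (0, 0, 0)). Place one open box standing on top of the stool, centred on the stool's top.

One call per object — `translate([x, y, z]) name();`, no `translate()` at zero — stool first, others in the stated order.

stool();
translate([75, 111, 433]) open_box();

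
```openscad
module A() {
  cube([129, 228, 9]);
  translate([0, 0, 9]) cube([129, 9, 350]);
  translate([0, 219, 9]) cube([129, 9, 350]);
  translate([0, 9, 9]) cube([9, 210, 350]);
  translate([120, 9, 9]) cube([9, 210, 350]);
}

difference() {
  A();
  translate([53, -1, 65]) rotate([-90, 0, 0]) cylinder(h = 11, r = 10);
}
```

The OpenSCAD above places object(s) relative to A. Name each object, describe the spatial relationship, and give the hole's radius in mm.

The subtracted cylinder has r = 10 mm.

A is an open box. The open box has a circular hole through its front wall. The hole's radius is 10 mm.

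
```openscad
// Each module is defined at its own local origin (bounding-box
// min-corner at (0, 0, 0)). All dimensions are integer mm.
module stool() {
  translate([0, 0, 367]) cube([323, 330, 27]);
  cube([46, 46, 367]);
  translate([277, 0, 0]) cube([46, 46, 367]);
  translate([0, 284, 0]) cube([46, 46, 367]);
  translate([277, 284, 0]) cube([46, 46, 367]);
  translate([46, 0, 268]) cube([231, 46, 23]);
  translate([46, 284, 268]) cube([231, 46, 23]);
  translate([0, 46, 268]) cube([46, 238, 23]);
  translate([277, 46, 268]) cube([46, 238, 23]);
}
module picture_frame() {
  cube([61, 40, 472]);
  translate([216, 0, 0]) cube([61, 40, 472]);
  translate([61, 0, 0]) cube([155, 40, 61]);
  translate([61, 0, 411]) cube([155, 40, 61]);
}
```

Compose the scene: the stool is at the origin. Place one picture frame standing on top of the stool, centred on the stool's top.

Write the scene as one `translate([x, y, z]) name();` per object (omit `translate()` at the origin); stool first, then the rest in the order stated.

stool();
translate([23, 145, 394]) picture_frame();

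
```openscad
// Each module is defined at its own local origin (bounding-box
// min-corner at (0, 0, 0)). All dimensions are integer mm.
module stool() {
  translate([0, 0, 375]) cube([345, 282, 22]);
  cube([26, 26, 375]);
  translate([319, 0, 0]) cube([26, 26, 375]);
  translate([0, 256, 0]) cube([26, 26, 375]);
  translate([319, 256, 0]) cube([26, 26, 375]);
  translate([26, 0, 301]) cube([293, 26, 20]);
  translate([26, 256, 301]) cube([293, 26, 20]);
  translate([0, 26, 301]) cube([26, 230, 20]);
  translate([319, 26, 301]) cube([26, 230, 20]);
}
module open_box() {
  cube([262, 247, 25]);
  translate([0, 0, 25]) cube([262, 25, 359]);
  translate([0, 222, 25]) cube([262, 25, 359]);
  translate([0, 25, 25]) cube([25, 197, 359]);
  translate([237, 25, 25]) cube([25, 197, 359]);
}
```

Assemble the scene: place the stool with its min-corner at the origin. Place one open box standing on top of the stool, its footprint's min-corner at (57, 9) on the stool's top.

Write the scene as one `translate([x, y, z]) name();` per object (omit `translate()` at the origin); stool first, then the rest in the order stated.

stool();
translate([57, 9, 397]) open_box();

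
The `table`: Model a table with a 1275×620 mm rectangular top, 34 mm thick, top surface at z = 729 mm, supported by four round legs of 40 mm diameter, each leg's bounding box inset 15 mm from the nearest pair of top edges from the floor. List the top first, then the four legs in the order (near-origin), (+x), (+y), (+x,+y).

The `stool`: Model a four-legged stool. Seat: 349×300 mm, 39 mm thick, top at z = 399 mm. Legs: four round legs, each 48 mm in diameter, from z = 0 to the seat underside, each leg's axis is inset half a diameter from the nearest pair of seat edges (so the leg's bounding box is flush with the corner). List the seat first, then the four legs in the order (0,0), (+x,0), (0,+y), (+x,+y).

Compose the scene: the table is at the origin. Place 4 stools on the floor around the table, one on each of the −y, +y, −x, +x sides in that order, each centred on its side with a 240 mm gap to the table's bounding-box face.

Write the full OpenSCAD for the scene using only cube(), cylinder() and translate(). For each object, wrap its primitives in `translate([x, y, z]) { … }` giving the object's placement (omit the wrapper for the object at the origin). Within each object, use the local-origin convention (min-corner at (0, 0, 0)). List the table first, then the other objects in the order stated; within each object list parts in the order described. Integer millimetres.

translate([0, 0, 695]) cube([1275, 620, 34]);
translate([35, 35, 0]) cylinder(h = 695, r = 20);
translate([1240, 35, 0]) cylinder(h = 695, r = 20);
translate([35, 585, 0]) cylinder(h = 695, r = 20);
translate([1240, 585, 0]) cylinder(h = 695, r = 20);
translate([463, -540, 0]) {
  translate([0, 0, 360]) cube([349, 300, 39]);
  translate([24, 24, 0]) cylinder(h = 360, r = 24);
  translate([325, 24, 0]) cylinder(h = 360, r = 24);
  translate([24, 276, 0]) cylinder(h = 360, r = 24);
  translate([325, 276, 0]) cylinder(h = 360, r = 24);
}
translate([463, 860, 0]) {
  translate([0, 0, 360]) cube([349, 300, 39]);
  translate([24, 24, 0]) cylinder(h = 360, r = 24);
  translate([325, 24, 0]) cylinder(h = 360, r = 24);
  translate([24, 276, 0]) cylinder(h = 360, r = 24);
  translate([325, 276, 0]) cylinder(h = 360, r = 24);
}
translate([-589, 160, 0]) {
  translate([0, 0, 360]) cube([349, 300, 39]);
  translate([24, 24, 0]) cylinder(h = 360, r = 24);
  translate([325, 24, 0]) cylinder(h = 360, r = 24);
  translate([24, 276, 0]) cylinder(h = 360, r = 24);
  translate([325, 276, 0]) cylinder(h = 360, r = 24);
}
translate([1515, 160, 0]) {
  translate([0, 0, 360]) cube([349, 300, 39]);
  translate([24, 24, 0]) cylinder(h = 360, r = 24);
  translate([325, 24, 0]) cylinder(h = 360, r = 24);
  translate([24, 276, 0]) cylinder(h = 360, r = 24);
  translate([325, 276, 0]) cylinder(h = 360, r = 24);
}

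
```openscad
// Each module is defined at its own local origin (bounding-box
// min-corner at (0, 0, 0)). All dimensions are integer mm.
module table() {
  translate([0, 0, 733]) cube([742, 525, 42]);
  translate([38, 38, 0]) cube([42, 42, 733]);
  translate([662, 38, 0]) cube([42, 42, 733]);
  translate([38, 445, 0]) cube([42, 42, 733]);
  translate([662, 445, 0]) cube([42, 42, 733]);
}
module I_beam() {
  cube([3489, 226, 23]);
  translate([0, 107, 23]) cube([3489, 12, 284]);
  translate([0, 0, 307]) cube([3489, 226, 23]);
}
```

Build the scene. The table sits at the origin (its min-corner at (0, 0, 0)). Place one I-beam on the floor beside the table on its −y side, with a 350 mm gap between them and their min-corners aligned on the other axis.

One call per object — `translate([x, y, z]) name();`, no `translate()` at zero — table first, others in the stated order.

table();
translate([0, -576, 0]) I_beam();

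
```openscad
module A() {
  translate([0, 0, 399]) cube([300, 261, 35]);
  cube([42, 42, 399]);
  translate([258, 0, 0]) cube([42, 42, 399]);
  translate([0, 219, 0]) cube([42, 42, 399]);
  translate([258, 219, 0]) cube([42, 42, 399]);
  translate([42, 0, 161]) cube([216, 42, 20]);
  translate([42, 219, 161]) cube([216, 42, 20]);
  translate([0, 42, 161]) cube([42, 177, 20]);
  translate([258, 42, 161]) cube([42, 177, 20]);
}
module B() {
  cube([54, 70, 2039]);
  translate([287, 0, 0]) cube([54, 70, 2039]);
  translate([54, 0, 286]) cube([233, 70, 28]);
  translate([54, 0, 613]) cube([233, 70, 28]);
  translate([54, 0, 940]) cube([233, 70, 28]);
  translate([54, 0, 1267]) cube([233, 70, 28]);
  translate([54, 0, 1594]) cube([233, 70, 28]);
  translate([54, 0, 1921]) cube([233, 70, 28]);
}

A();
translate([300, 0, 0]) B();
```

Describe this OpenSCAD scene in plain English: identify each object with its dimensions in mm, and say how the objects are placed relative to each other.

A is a four-legged stool. The seat is 300×261 mm, 35 mm thick, top at z = 434 mm. It stands on four square legs, each 42×42 mm in cross-section, from z = 0 to the seat underside, each flush with a corner of the seat. Four stretchers, 42 mm wide and 20 mm tall, connect adjacent legs with their undersides at z = 161 mm, each running between the inner faces of the legs it joins and aligned with the legs' outer faces on the other axis.

B is a straight ladder. Two 54×70 mm vertical rails, 2039 mm tall, stand 341 mm apart (outside-to-outside) with their front faces coplanar on the −y side. 6 rungs, each 70 mm deep and 28 mm tall, span between the inner faces of the rails, front faces flush with the rails. The lowest rung's underside is at z = 286 mm and rungs are spaced 327 mm apart (underside to underside).

The ladder is against the stool's +x side, with their −y faces flush.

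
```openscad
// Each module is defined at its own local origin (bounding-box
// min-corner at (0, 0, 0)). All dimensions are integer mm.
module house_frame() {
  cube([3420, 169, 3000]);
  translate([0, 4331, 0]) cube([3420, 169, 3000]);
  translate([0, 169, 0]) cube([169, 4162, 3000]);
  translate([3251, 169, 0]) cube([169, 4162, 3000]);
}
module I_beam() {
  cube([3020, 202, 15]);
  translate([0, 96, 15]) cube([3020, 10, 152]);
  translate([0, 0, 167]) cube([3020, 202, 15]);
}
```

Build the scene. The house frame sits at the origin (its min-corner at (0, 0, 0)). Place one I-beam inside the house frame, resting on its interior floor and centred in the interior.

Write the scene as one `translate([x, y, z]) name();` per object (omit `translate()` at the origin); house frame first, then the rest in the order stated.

house_frame();
translate([200, 2149, 0]) I_beam();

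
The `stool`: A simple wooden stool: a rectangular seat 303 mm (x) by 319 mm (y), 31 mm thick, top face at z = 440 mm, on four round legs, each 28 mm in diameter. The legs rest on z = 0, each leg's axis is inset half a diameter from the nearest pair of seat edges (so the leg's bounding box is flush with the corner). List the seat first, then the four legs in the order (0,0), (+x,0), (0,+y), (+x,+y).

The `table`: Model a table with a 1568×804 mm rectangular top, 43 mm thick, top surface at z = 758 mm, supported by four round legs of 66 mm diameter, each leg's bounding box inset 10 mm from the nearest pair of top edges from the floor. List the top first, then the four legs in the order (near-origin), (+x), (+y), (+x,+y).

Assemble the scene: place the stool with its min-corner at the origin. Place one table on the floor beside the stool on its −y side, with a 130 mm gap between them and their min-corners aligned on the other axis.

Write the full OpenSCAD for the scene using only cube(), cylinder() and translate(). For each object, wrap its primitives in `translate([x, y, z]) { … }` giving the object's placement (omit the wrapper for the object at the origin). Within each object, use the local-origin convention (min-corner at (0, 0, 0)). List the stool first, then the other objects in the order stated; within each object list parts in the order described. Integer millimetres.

translate([0, 0, 409]) cube([303, 319, 31]);
translate([14, 14, 0]) cylinder(h = 409, r = 14);
translate([289, 14, 0]) cylinder(h = 409, r = 14);
translate([14, 305, 0]) cylinder(h = 409, r = 14);
translate([289, 305, 0]) cylinder(h = 409, r = 14);
translate([0, -934, 0]) {
  translate([0, 0, 715]) cube([1568, 804, 43]);
  translate([43, 43, 0]) cylinder(h = 715, r = 33);
  translate([1525, 43, 0]) cylinder(h = 715, r = 33);
  translate([43, 761, 0]) cylinder(h = 715, r = 33);
  translate([1525, 761, 0]) cylinder(h = 715, r = 33);
}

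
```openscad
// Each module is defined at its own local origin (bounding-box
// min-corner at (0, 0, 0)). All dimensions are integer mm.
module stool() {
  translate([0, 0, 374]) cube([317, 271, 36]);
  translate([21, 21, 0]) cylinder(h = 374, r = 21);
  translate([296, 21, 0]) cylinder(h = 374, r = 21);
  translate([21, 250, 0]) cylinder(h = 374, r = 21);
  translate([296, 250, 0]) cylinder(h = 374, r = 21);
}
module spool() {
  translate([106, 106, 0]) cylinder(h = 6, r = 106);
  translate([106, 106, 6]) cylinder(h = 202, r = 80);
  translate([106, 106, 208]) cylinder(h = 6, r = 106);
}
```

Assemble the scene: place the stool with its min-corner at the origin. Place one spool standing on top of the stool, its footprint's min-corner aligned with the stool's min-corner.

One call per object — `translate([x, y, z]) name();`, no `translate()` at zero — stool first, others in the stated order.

stool();
translate([0, 0, 410]) spool();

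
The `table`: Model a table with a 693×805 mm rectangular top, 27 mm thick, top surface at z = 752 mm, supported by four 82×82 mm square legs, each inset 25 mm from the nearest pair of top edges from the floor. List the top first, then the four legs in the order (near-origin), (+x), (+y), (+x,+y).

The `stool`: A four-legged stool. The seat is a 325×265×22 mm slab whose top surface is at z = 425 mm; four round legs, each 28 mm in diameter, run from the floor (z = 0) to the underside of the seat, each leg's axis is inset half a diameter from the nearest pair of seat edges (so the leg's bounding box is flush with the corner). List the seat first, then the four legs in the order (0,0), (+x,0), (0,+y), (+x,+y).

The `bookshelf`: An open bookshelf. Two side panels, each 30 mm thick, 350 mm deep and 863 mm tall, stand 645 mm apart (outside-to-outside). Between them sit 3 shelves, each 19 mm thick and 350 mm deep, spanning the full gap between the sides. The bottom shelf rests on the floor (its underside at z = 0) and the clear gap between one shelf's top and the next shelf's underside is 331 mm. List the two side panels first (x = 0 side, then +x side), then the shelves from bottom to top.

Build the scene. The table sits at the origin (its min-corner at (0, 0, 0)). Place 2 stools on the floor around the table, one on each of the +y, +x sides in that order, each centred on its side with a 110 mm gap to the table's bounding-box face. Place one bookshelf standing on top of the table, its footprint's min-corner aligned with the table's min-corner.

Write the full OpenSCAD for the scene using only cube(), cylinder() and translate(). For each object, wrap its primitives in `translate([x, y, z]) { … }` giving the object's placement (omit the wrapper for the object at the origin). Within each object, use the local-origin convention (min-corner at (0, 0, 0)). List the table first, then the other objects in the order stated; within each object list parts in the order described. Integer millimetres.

translate([0, 0, 725]) cube([693, 805, 27]);
translate([25, 25, 0]) cube([82, 82, 725]);
translate([586, 25, 0]) cube([82, 82, 725]);
translate([25, 698, 0]) cube([82, 82, 725]);
translate([586, 698, 0]) cube([82, 82, 725]);
translate([184, 915, 0]) {
  translate([0, 0, 403]) cube([325, 265, 22]);
  translate([14, 14, 0]) cylinder(h = 403, r = 14);
  translate([311, 14, 0]) cylinder(h = 403, r = 14);
  translate([14, 251, 0]) cylinder(h = 403, r = 14);
  translate([311, 251, 0]) cylinder(h = 403, r = 14);
}
translate([803, 270, 0]) {
  translate([0, 0, 403]) cube([325, 265, 22]);
  translate([14, 14, 0]) cylinder(h = 403, r = 14);
  translate([311, 14, 0]) cylinder(h = 403, r = 14);
  translate([14, 251, 0]) cylinder(h = 403, r = 14);
  translate([311, 251, 0]) cylinder(h = 403, r = 14);
}
translate([0, 0, 752]) {
  cube([30, 350, 863]);
  translate([615, 0, 0]) cube([30, 350, 863]);
  translate([30, 0, 0]) cube([585, 350, 19]);
  translate([30, 0, 350]) cube([585, 350, 19]);
  translate([30, 0, 700]) cube([585, 350, 19]);
}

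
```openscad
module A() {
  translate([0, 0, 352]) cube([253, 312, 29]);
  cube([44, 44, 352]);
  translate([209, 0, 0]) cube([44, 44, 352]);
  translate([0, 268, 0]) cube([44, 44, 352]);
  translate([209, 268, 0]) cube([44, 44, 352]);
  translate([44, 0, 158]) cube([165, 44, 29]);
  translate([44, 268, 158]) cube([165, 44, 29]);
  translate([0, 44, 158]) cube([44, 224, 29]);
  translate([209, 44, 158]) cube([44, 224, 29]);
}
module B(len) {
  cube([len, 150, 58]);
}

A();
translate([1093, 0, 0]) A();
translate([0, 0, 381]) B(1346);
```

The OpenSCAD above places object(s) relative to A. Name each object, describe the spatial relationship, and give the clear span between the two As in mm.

Second stool starts at x = 1093; first ends at x = 253; clear span = 1093 − 253 = 840 mm.

A is a stool. B is a beam. A beam spans the tops of two stools. The clear span between the two stools is 840 mm.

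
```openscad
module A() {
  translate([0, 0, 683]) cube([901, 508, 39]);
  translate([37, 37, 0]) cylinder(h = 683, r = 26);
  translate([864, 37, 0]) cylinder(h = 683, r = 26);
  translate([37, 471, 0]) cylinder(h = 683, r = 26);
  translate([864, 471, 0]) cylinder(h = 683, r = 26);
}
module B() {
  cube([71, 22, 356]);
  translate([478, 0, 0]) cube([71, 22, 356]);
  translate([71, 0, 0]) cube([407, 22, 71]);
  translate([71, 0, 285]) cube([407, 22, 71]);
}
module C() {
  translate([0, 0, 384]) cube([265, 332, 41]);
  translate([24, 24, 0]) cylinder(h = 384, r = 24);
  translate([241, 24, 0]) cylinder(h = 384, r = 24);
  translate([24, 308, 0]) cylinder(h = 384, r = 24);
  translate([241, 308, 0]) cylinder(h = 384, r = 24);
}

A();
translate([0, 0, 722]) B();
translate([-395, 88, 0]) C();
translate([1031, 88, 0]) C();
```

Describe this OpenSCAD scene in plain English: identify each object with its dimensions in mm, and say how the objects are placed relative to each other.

A is a table: top 901 mm (x) × 508 mm (y), 39 mm thick, upper face at z = 722 mm, on four round legs of 52 mm diameter, each leg's bounding box inset 11 mm from the nearest pair of top edges, running from z = 0 to the bottom of the top.

B is a rectangular picture frame lying in the x–z plane (depth along y). The opening is 407 mm wide (x) by 214 mm tall (z), surrounded by a border 71 mm wide on all four sides. The frame is 22 mm deep and is made of two full-height vertical stiles with two horizontal rails fitted between them.

C is a four-legged stool. The seat is 265×332 mm, 41 mm thick, top at z = 425 mm. It stands on four round legs, each 48 mm in diameter, from z = 0 to the seat underside, each leg's axis is inset half a diameter from the nearest pair of seat edges (so the leg's bounding box is flush with the corner).

The picture frame is on top of the table. Two stools sit around the table at the −x, +x sides.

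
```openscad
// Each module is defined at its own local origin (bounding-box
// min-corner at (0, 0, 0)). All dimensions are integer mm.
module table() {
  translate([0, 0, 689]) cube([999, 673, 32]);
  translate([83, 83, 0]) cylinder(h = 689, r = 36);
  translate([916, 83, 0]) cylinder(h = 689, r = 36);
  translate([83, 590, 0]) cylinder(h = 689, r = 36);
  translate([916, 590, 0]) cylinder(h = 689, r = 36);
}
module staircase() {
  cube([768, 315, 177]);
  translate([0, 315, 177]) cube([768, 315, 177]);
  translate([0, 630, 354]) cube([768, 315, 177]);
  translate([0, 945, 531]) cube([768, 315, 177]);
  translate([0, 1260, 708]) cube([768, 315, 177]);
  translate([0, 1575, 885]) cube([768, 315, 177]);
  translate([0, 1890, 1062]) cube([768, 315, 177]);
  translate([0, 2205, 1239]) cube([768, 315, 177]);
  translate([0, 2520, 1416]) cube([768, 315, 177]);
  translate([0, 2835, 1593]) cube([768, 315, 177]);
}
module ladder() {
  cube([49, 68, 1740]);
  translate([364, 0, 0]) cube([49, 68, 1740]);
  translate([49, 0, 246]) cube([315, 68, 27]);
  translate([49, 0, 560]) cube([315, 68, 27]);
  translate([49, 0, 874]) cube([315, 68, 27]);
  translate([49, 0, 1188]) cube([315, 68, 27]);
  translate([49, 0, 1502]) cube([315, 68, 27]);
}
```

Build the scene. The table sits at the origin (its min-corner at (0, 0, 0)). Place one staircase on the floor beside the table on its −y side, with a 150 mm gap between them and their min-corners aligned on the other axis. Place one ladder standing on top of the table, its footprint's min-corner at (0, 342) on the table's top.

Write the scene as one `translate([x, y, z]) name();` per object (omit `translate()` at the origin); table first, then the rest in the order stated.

table();
translate([0, -3300, 0]) staircase();
translate([0, 342, 721]) ladder();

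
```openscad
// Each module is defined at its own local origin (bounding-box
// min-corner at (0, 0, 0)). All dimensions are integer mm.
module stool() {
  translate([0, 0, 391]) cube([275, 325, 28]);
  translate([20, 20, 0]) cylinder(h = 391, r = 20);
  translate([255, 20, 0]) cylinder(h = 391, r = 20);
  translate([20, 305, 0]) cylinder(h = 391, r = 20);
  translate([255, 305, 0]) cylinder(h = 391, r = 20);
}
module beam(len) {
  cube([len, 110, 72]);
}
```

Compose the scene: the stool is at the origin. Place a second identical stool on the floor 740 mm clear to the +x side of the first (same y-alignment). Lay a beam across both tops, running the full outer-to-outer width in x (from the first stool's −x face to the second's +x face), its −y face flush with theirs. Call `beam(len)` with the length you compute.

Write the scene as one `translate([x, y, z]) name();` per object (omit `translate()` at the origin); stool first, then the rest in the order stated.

stool();
translate([1015, 0, 0]) stool();
translate([0, 0, 419]) beam(1290);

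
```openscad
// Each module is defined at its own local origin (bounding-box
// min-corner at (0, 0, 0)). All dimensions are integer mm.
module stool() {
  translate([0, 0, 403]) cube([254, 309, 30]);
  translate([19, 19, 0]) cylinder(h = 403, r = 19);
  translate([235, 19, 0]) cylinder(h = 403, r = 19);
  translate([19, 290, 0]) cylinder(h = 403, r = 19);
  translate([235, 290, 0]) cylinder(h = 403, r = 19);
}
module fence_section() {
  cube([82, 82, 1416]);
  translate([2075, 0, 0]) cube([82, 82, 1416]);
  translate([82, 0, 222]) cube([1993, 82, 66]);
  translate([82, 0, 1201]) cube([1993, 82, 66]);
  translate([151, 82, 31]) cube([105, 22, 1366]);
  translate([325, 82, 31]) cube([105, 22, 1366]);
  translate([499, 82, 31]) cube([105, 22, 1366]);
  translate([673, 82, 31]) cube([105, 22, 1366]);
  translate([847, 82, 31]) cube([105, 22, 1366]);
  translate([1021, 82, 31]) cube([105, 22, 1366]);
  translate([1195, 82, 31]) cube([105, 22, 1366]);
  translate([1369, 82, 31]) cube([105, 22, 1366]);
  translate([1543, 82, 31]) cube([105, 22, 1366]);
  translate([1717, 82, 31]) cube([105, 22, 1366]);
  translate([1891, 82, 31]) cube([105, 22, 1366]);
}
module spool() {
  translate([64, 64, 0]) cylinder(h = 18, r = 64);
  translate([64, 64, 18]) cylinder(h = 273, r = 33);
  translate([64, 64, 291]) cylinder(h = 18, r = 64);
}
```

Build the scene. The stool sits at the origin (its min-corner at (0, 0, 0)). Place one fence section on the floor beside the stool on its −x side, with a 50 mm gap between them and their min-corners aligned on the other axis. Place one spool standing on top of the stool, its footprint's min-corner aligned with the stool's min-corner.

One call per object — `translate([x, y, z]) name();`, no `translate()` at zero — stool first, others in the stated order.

stool();
translate([-2207, 0, 0]) fence_section();
translate([0, 0, 433]) spool();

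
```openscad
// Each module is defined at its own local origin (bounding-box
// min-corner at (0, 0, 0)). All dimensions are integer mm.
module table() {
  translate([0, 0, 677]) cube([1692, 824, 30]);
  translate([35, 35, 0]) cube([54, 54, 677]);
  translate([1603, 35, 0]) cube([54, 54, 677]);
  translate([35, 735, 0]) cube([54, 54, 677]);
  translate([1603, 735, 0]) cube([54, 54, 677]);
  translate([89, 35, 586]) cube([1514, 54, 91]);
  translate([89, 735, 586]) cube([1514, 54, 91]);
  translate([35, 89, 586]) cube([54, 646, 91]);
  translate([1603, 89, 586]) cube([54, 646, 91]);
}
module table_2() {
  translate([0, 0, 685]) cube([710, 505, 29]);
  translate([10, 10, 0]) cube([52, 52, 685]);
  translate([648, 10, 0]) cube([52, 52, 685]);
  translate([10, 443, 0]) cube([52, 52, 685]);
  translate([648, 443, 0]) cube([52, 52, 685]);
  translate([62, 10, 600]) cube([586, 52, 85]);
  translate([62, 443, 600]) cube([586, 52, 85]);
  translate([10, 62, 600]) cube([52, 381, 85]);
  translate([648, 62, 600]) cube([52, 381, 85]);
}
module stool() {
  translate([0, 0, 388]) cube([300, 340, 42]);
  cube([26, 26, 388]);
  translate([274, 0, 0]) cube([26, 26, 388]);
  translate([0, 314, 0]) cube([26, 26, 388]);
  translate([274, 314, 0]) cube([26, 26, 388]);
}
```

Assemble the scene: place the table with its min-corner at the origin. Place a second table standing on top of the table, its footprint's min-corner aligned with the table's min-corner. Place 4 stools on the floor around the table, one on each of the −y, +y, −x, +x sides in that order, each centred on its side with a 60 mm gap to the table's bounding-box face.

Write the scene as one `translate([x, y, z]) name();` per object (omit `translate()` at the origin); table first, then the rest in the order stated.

table();
translate([0, 0, 707]) table_2();
translate([696, -400, 0]) stool();
translate([696, 884, 0]) stool();
translate([-360, 242, 0]) stool();
translate([1752, 242, 0]) stool();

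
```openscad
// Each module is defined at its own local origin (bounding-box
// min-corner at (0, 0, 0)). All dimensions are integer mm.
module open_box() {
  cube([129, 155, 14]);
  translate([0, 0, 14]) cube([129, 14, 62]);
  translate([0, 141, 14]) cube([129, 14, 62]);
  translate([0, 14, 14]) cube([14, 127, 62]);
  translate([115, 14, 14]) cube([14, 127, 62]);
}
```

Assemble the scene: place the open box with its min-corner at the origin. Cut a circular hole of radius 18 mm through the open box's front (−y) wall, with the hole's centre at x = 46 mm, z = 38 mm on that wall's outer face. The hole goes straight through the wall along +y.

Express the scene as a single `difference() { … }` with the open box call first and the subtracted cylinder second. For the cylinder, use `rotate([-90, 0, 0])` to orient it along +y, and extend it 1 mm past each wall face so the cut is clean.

difference() {
  open_box();
  translate([46, -1, 38]) rotate([-90, 0, 0]) cylinder(h = 16, r = 18);
}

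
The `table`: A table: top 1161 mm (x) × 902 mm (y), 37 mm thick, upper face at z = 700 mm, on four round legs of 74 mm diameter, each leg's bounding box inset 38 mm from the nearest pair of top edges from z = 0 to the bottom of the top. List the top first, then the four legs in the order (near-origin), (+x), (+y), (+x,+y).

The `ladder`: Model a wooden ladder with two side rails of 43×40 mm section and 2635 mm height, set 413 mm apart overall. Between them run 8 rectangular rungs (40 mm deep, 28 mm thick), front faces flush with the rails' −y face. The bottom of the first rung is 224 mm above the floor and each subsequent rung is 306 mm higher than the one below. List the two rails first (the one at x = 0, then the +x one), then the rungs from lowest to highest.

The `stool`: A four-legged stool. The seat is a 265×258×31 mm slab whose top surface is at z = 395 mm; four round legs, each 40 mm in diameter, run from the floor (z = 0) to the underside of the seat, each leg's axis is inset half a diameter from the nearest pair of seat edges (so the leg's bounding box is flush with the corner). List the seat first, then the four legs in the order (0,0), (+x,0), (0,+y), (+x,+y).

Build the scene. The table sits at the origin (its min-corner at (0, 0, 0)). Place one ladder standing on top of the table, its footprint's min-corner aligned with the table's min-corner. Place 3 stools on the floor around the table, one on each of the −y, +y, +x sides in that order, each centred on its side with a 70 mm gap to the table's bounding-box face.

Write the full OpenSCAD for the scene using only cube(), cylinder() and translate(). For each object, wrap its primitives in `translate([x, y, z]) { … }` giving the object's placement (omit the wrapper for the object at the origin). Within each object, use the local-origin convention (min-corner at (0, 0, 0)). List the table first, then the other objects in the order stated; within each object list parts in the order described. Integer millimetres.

translate([0, 0, 663]) cube([1161, 902, 37]);
translate([75, 75, 0]) cylinder(h = 663, r = 37);
translate([1086, 75, 0]) cylinder(h = 663, r = 37);
translate([75, 827, 0]) cylinder(h = 663, r = 37);
translate([1086, 827, 0]) cylinder(h = 663, r = 37);
translate([0, 0, 700]) {
  cube([43, 40, 2635]);
  translate([370, 0, 0]) cube([43, 40, 2635]);
  translate([43, 0, 224]) cube([327, 40, 28]);
  translate([43, 0, 530]) cube([327, 40, 28]);
  translate([43, 0, 836]) cube([327, 40, 28]);
  translate([43, 0, 1142]) cube([327, 40, 28]);
  translate([43, 0, 1448]) cube([327, 40, 28]);
  translate([43, 0, 1754]) cube([327, 40, 28]);
  translate([43, 0, 2060]) cube([327, 40, 28]);
  translate([43, 0, 2366]) cube([327, 40, 28]);
}
translate([448, -328, 0]) {
  translate([0, 0, 364]) cube([265, 258, 31]);
  translate([20, 20, 0]) cylinder(h = 364, r = 20);
  translate([245, 20, 0]) cylinder(h = 364, r = 20);
  translate([20, 238, 0]) cylinder(h = 364, r = 20);
  translate([245, 238, 0]) cylinder(h = 364, r = 20);
}
translate([448, 972, 0]) {
  translate([0, 0, 364]) cube([265, 258, 31]);
  translate([20, 20, 0]) cylinder(h = 364, r = 20);
  translate([245, 20, 0]) cylinder(h = 364, r = 20);
  translate([20, 238, 0]) cylinder(h = 364, r = 20);
  translate([245, 238, 0]) cylinder(h = 364, r = 20);
}
translate([1231, 322, 0]) {
  translate([0, 0, 364]) cube([265, 258, 31]);
  translate([20, 20, 0]) cylinder(h = 364, r = 20);
  translate([245, 20, 0]) cylinder(h = 364, r = 20);
  translate([20, 238, 0]) cylinder(h = 364, r = 20);
  translate([245, 238, 0]) cylinder(h = 364, r = 20);
}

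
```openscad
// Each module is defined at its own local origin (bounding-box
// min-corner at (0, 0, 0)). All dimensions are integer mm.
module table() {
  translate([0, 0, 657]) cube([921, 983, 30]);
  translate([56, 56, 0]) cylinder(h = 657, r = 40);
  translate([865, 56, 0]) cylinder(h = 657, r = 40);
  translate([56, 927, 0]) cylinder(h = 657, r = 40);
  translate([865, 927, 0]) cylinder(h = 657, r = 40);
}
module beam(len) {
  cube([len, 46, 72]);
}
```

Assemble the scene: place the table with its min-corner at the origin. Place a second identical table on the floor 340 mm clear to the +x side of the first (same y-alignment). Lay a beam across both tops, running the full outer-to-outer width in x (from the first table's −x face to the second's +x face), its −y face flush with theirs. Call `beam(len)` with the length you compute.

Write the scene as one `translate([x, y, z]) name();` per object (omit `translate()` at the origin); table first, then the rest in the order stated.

table();
translate([1261, 0, 0]) table();
translate([0, 0, 687]) beam(2182);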